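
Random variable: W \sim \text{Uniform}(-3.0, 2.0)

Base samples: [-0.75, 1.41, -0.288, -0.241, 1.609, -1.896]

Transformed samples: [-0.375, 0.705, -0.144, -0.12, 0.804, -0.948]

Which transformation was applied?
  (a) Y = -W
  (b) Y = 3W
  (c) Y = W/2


Checking option (c) Y = W/2:
  W = -0.75 -> Y = -0.375 ✓
  W = 1.41 -> Y = 0.705 ✓
  W = -0.288 -> Y = -0.144 ✓
All samples match this transformation.

(c) W/2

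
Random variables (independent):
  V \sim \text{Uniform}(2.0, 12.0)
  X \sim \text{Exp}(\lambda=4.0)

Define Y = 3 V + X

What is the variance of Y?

For independent RVs: Var(aX + bY) = a²Var(X) + b²Var(Y)
Var(V) = 8.3333333
Var(X) = 0.0625
Var(Y) = 3²*8.3333333 + 1²*0.0625
= 9*8.3333333 + 1*0.0625 = 75.0625

75.0625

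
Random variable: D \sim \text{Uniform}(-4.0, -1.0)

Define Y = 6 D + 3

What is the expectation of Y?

For Y = 6D + 3:
E[Y] = 6 * E[D] + 3
E[D] = (-4 - 1)/2 = -2.5
E[Y] = 6 * (-2.5) + 3 = -12

-12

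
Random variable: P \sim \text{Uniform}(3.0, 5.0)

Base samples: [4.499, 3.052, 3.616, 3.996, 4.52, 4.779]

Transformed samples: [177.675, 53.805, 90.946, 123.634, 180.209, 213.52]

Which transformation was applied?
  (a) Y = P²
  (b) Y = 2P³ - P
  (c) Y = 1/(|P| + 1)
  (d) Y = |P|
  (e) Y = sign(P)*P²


Checking option (b) Y = 2P³ - P:
  P = 4.499 -> Y = 177.675 ✓
  P = 3.052 -> Y = 53.805 ✓
  P = 3.616 -> Y = 90.946 ✓
All samples match this transformation.

(b) 2P³ - P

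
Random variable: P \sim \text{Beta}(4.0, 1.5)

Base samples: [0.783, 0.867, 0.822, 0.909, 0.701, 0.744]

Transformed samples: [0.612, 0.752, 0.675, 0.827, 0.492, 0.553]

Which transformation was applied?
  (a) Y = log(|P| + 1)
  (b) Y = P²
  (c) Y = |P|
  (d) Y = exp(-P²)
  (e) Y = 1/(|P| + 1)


Checking option (b) Y = P²:
  P = 0.783 -> Y = 0.612 ✓
  P = 0.867 -> Y = 0.752 ✓
  P = 0.822 -> Y = 0.675 ✓
All samples match this transformation.

(b) P²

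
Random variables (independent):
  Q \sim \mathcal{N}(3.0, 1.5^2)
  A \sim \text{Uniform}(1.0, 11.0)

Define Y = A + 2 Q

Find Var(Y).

For independent RVs: Var(aX + bY) = a²Var(X) + b²Var(Y)
Var(Q) = 2.25
Var(A) = 8.3333333
Var(Y) = 2²*2.25 + 1²*8.3333333
= 4*2.25 + 1*8.3333333 = 17.333333

17.333333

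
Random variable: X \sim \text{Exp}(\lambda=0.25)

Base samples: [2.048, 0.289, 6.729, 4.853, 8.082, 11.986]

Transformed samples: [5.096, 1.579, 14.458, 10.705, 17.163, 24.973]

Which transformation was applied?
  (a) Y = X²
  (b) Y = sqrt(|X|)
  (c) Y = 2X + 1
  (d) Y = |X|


Checking option (c) Y = 2X + 1:
  X = 2.048 -> Y = 5.096 ✓
  X = 0.289 -> Y = 1.579 ✓
  X = 6.729 -> Y = 14.458 ✓
All samples match this transformation.

(c) 2X + 1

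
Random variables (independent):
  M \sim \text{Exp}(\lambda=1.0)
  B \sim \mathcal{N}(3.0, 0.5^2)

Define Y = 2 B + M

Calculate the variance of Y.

For independent RVs: Var(aX + bY) = a²Var(X) + b²Var(Y)
Var(M) = 1
Var(B) = 0.25
Var(Y) = 1²*1 + 2²*0.25
= 1*1 + 4*0.25 = 2

2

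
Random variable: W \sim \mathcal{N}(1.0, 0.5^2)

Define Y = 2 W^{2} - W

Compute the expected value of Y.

E[Y] = 2*E[W²] - 1*E[W]
E[W] = 1
E[W²] = Var(W) + (E[W])² = 0.25 + 1 = 1.25
E[Y] = 2*1.25 - 1*1 = 1.5

1.5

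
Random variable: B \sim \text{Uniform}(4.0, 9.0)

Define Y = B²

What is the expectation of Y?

Using E[X²] = Var(X) + (E[X])²:
E[B] = 6.5
Var(B) = (9 - 4)^2/12 = 2.0833333
E[B²] = 2.0833333 + 6.5² = 2.0833333 + 42.25 = 44.333333

44.333333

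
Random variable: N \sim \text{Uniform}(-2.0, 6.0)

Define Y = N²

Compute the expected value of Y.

E[N²] = Var(N) + (E[N])² = 5.3333333 + 4 = 9.3333333

9.3333333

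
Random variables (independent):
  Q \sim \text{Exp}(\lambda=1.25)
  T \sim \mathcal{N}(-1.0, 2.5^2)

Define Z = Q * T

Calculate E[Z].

For independent RVs: E[XY] = E[X]*E[Y]
E[Q] = 0.8
E[T] = -1
E[Z] = 0.8 * (-1) = -0.8

-0.8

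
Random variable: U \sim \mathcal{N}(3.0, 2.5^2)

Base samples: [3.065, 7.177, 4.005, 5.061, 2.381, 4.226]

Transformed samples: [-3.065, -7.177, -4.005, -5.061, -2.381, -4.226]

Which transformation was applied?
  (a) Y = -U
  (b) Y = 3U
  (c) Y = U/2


Checking option (a) Y = -U:
  U = 3.065 -> Y = -3.065 ✓
  U = 7.177 -> Y = -7.177 ✓
  U = 4.005 -> Y = -4.005 ✓
All samples match this transformation.

(a) -U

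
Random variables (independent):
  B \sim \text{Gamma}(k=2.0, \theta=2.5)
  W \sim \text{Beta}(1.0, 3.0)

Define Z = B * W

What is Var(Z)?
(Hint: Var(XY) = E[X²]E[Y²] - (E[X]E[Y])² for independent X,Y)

Var(XY) = E[X²]E[Y²] - (E[X]E[Y])²
E[B] = 5, Var(B) = 12.5
E[W] = 0.25, Var(W) = 0.0375
E[B²] = 12.5 + 5² = 37.5
E[W²] = 0.0375 + 0.25² = 0.1
Var(Z) = 37.5*0.1 - (5*0.25)²
= 3.75 - 1.5625 = 2.1875

2.1875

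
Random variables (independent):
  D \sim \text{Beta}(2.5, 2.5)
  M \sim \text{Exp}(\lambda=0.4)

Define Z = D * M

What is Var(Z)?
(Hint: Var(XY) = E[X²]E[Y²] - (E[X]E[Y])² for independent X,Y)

Var(XY) = E[X²]E[Y²] - (E[X]E[Y])²
E[D] = 0.5, Var(D) = 0.041666667
E[M] = 2.5, Var(M) = 6.25
E[D²] = 0.041666667 + 0.5² = 0.29166667
E[M²] = 6.25 + 2.5² = 12.5
Var(Z) = 0.29166667*12.5 - (0.5*2.5)²
= 3.6458333 - 1.5625 = 2.0833333

2.0833333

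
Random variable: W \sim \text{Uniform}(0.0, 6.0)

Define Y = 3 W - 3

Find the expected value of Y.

For Y = 3W - 3:
E[Y] = 3 * E[W] - 3
E[W] = (0 + 6)/2 = 3
E[Y] = 3 * 3 - 3 = 6

6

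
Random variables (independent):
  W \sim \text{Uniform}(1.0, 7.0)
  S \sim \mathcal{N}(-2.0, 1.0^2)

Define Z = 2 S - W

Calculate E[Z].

E[Z] = -1*E[W] + 2*E[S]
E[W] = 4
E[S] = -2
E[Z] = -1*4 + 2*(-2) = -8

-8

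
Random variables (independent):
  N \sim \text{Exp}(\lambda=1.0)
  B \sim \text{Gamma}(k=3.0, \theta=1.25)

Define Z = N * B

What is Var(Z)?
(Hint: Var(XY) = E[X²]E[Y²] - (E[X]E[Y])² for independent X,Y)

Var(XY) = E[X²]E[Y²] - (E[X]E[Y])²
E[N] = 1, Var(N) = 1
E[B] = 3.75, Var(B) = 4.6875
E[N²] = 1 + 1² = 2
E[B²] = 4.6875 + 3.75² = 18.75
Var(Z) = 2*18.75 - (1*3.75)²
= 37.5 - 14.0625 = 23.4375

23.4375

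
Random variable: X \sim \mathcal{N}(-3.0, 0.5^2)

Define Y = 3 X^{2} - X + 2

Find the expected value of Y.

E[Y] = 3*E[X²] - 1*E[X] + 2
E[X] = -3
E[X²] = Var(X) + (E[X])² = 0.25 + 9 = 9.25
E[Y] = 3*9.25 - 1*(-3) + 2 = 32.75

32.75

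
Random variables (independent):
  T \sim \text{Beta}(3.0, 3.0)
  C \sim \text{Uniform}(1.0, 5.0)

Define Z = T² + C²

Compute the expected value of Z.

E[Z] = E[T²] + E[C²]
E[T²] = Var(T) + E[T]² = 0.035714286 + 0.25 = 0.28571429
E[C²] = Var(C) + E[C]² = 1.3333333 + 9 = 10.333333
E[Z] = 0.28571429 + 10.333333 = 10.619048

10.619048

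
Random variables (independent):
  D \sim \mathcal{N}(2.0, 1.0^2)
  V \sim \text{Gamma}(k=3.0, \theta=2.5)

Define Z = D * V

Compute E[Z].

For independent RVs: E[XY] = E[X]*E[Y]
E[D] = 2
E[V] = 7.5
E[Z] = 2 * 7.5 = 15

15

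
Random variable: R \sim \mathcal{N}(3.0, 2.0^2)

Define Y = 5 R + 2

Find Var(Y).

For Y = aR + b: Var(Y) = a² * Var(R)
Var(R) = 2.0^2 = 4
Var(Y) = 5² * 4 = 25 * 4 = 100

100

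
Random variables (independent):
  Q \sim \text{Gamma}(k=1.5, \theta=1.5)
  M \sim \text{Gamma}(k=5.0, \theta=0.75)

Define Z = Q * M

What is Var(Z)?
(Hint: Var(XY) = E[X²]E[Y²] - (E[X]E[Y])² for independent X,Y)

Var(XY) = E[X²]E[Y²] - (E[X]E[Y])²
E[Q] = 2.25, Var(Q) = 3.375
E[M] = 3.75, Var(M) = 2.8125
E[Q²] = 3.375 + 2.25² = 8.4375
E[M²] = 2.8125 + 3.75² = 16.875
Var(Z) = 8.4375*16.875 - (2.25*3.75)²
= 142.38281 - 71.191406 = 71.191406

71.191406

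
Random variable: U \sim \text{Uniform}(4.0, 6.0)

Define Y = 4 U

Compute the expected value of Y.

For Y = 4U:
E[Y] = 4 * E[U]
E[U] = (4 + 6)/2 = 5
E[Y] = 4 * 5 = 20

20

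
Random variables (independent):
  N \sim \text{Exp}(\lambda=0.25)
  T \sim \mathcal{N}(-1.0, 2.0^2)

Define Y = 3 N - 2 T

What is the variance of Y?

For independent RVs: Var(aX + bY) = a²Var(X) + b²Var(Y)
Var(N) = 16
Var(T) = 4
Var(Y) = 3²*16 + (-2)²*4
= 9*16 + 4*4 = 160

160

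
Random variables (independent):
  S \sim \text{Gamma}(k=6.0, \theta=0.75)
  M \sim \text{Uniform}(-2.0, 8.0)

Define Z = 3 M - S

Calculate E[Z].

E[Z] = -1*E[S] + 3*E[M]
E[S] = 4.5
E[M] = 3
E[Z] = -1*4.5 + 3*3 = 4.5

4.5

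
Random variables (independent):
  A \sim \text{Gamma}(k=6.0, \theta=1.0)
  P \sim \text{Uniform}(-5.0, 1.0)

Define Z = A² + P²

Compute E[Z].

E[Z] = E[A²] + E[P²]
E[A²] = Var(A) + E[A]² = 6 + 36 = 42
E[P²] = Var(P) + E[P]² = 3 + 4 = 7
E[Z] = 42 + 7 = 49

49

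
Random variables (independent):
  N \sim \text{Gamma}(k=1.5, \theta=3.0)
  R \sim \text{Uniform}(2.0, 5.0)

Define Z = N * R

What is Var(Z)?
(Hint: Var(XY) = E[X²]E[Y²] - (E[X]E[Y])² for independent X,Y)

Var(XY) = E[X²]E[Y²] - (E[X]E[Y])²
E[N] = 4.5, Var(N) = 13.5
E[R] = 3.5, Var(R) = 0.75
E[N²] = 13.5 + 4.5² = 33.75
E[R²] = 0.75 + 3.5² = 13
Var(Z) = 33.75*13 - (4.5*3.5)²
= 438.75 - 248.0625 = 190.6875

190.6875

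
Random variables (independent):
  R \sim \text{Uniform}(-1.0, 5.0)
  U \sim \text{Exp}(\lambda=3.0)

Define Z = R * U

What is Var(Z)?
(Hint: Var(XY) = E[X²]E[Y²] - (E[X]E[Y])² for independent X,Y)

Var(XY) = E[X²]E[Y²] - (E[X]E[Y])²
E[R] = 2, Var(R) = 3
E[U] = 0.33333333, Var(U) = 0.11111111
E[R²] = 3 + 2² = 7
E[U²] = 0.11111111 + 0.33333333² = 0.22222222
Var(Z) = 7*0.22222222 - (2*0.33333333)²
= 1.5555556 - 0.44444444 = 1.1111111

1.1111111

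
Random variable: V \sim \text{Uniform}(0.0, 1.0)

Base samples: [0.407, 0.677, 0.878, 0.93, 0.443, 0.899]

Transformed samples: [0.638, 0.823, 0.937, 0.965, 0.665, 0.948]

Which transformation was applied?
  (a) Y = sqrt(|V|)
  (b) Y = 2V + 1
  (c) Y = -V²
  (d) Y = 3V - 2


Checking option (a) Y = sqrt(|V|):
  V = 0.407 -> Y = 0.638 ✓
  V = 0.677 -> Y = 0.823 ✓
  V = 0.878 -> Y = 0.937 ✓
All samples match this transformation.

(a) sqrt(|V|)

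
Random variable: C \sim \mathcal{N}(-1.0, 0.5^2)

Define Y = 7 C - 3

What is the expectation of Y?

For Y = 7C - 3:
E[Y] = 7 * E[C] - 3
E[C] = -1.0 = -1
E[Y] = 7 * (-1) - 3 = -10

-10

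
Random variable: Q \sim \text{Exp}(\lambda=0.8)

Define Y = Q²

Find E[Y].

Using E[X²] = Var(X) + (E[X])²:
E[Q] = 1.25
Var(Q) = 1/0.8^2 = 1.5625
E[Q²] = 1.5625 + 1.25² = 1.5625 + 1.5625 = 3.125

3.125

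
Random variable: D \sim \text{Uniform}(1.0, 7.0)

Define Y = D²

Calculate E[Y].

E[D²] = Var(D) + (E[D])² = 3 + 16 = 19

19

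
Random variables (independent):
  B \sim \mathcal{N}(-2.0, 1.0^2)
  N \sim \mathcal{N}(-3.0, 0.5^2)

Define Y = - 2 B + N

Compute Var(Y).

For independent RVs: Var(aX + bY) = a²Var(X) + b²Var(Y)
Var(B) = 1
Var(N) = 0.25
Var(Y) = (-2)²*1 + 1²*0.25
= 4*1 + 1*0.25 = 4.25

4.25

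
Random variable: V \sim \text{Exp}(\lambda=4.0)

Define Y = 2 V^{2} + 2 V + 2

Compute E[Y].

E[Y] = 2*E[V²] + 2*E[V] + 2
E[V] = 0.25
E[V²] = Var(V) + (E[V])² = 0.0625 + 0.0625 = 0.125
E[Y] = 2*0.125 + 2*0.25 + 2 = 2.75

2.75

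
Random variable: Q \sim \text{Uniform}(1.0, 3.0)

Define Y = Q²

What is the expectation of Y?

Using E[X²] = Var(X) + (E[X])²:
E[Q] = 2
Var(Q) = (3 - 1)^2/12 = 0.33333333
E[Q²] = 0.33333333 + 2² = 0.33333333 + 4 = 4.3333333

4.3333333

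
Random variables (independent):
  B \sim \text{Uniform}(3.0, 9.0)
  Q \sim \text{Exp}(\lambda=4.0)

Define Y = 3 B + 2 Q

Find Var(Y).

For independent RVs: Var(aX + bY) = a²Var(X) + b²Var(Y)
Var(B) = 3
Var(Q) = 0.0625
Var(Y) = 3²*3 + 2²*0.0625
= 9*3 + 4*0.0625 = 27.25

27.25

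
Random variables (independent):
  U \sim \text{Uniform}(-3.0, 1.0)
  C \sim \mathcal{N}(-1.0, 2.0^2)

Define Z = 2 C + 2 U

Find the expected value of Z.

E[Z] = 2*E[U] + 2*E[C]
E[U] = -1
E[C] = -1
E[Z] = 2*(-1) + 2*(-1) = -4

-4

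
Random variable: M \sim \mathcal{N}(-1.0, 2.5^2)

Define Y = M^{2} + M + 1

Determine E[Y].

E[Y] = 1*E[M²] + 1*E[M] + 1
E[M] = -1
E[M²] = Var(M) + (E[M])² = 6.25 + 1 = 7.25
E[Y] = 1*7.25 + 1*(-1) + 1 = 7.25

7.25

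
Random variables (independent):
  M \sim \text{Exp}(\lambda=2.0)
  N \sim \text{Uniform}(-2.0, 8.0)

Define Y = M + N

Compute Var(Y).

For independent RVs: Var(aX + bY) = a²Var(X) + b²Var(Y)
Var(M) = 0.25
Var(N) = 8.3333333
Var(Y) = 1²*0.25 + 1²*8.3333333
= 1*0.25 + 1*8.3333333 = 8.5833333

8.5833333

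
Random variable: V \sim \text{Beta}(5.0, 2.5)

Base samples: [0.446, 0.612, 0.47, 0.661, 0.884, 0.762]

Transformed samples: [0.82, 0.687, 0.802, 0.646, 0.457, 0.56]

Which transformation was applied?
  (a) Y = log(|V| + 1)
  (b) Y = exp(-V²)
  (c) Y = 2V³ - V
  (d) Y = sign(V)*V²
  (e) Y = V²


Checking option (b) Y = exp(-V²):
  V = 0.446 -> Y = 0.82 ✓
  V = 0.612 -> Y = 0.687 ✓
  V = 0.47 -> Y = 0.802 ✓
All samples match this transformation.

(b) exp(-V²)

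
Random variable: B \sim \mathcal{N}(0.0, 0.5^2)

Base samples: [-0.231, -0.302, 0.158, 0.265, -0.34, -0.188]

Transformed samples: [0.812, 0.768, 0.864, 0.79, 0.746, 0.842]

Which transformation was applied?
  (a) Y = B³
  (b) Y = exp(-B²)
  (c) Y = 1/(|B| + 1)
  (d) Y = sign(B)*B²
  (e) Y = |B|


Checking option (c) Y = 1/(|B| + 1):
  B = -0.231 -> Y = 0.812 ✓
  B = -0.302 -> Y = 0.768 ✓
  B = 0.158 -> Y = 0.864 ✓
All samples match this transformation.

(c) 1/(|B| + 1)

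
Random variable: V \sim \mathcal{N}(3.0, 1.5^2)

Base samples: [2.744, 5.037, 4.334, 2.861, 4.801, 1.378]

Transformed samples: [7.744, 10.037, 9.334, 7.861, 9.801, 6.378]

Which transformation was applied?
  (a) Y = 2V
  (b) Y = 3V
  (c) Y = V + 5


Checking option (c) Y = V + 5:
  V = 2.744 -> Y = 7.744 ✓
  V = 5.037 -> Y = 10.037 ✓
  V = 4.334 -> Y = 9.334 ✓
All samples match this transformation.

(c) V + 5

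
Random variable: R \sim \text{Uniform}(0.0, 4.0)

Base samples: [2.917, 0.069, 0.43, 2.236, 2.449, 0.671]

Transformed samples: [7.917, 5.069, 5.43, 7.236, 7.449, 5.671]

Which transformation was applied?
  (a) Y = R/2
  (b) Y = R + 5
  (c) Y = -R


Checking option (b) Y = R + 5:
  R = 2.917 -> Y = 7.917 ✓
  R = 0.069 -> Y = 5.069 ✓
  R = 0.43 -> Y = 5.43 ✓
All samples match this transformation.

(b) R + 5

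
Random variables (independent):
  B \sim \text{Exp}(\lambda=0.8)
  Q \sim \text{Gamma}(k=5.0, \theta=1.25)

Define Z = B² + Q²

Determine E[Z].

E[Z] = E[B²] + E[Q²]
E[B²] = Var(B) + E[B]² = 1.5625 + 1.5625 = 3.125
E[Q²] = Var(Q) + E[Q]² = 7.8125 + 39.0625 = 46.875
E[Z] = 3.125 + 46.875 = 50

50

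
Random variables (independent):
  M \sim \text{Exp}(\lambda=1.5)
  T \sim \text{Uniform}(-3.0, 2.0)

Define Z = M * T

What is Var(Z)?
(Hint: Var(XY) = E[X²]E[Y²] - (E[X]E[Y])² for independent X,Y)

Var(XY) = E[X²]E[Y²] - (E[X]E[Y])²
E[M] = 0.66666667, Var(M) = 0.44444444
E[T] = -0.5, Var(T) = 2.0833333
E[M²] = 0.44444444 + 0.66666667² = 0.88888889
E[T²] = 2.0833333 + (-0.5)² = 2.3333333
Var(Z) = 0.88888889*2.3333333 - (0.66666667*(-0.5))²
= 2.0740741 - 0.11111111 = 1.962963

1.962963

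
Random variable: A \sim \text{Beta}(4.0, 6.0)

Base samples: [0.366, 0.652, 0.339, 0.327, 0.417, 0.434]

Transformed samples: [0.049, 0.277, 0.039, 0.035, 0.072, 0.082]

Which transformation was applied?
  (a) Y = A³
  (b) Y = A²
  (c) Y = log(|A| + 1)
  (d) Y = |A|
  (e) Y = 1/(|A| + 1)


Checking option (a) Y = A³:
  A = 0.366 -> Y = 0.049 ✓
  A = 0.652 -> Y = 0.277 ✓
  A = 0.339 -> Y = 0.039 ✓
All samples match this transformation.

(a) A³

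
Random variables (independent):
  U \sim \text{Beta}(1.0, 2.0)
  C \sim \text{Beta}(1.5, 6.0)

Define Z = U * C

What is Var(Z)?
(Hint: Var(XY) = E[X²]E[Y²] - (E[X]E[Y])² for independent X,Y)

Var(XY) = E[X²]E[Y²] - (E[X]E[Y])²
E[U] = 0.33333333, Var(U) = 0.055555556
E[C] = 0.2, Var(C) = 0.018823529
E[U²] = 0.055555556 + 0.33333333² = 0.16666667
E[C²] = 0.018823529 + 0.2² = 0.058823529
Var(Z) = 0.16666667*0.058823529 - (0.33333333*0.2)²
= 0.0098039216 - 0.0044444444 = 0.0053594771

0.0053594771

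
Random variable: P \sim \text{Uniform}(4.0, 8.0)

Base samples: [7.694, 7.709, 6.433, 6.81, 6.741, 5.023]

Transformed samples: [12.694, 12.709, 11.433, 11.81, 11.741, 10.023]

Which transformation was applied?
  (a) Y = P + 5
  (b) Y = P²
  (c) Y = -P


Checking option (a) Y = P + 5:
  P = 7.694 -> Y = 12.694 ✓
  P = 7.709 -> Y = 12.709 ✓
  P = 6.433 -> Y = 11.433 ✓
All samples match this transformation.

(a) P + 5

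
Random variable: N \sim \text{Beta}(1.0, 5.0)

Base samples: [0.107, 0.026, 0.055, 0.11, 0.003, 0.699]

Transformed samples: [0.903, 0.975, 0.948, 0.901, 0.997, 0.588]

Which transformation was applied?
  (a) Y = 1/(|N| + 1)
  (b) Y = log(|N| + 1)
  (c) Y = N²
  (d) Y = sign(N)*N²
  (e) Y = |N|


Checking option (a) Y = 1/(|N| + 1):
  N = 0.107 -> Y = 0.903 ✓
  N = 0.026 -> Y = 0.975 ✓
  N = 0.055 -> Y = 0.948 ✓
All samples match this transformation.

(a) 1/(|N| + 1)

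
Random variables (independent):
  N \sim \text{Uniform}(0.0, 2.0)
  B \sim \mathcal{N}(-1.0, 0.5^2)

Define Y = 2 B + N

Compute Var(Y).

For independent RVs: Var(aX + bY) = a²Var(X) + b²Var(Y)
Var(N) = 0.33333333
Var(B) = 0.25
Var(Y) = 1²*0.33333333 + 2²*0.25
= 1*0.33333333 + 4*0.25 = 1.3333333

1.3333333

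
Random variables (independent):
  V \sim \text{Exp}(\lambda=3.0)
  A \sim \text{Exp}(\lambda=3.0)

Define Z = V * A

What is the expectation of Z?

For independent RVs: E[XY] = E[X]*E[Y]
E[V] = 0.33333333
E[A] = 0.33333333
E[Z] = 0.33333333 * 0.33333333 = 0.11111111

0.11111111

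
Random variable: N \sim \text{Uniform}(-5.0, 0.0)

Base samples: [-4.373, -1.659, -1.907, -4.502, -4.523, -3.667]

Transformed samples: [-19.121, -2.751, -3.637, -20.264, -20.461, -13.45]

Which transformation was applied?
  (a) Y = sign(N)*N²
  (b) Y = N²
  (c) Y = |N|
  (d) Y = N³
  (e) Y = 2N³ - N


Checking option (a) Y = sign(N)*N²:
  N = -4.373 -> Y = -19.121 ✓
  N = -1.659 -> Y = -2.751 ✓
  N = -1.907 -> Y = -3.637 ✓
All samples match this transformation.

(a) sign(N)*N²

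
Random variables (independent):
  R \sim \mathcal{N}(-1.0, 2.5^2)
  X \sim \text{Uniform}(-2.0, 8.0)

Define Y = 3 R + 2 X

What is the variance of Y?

For independent RVs: Var(aX + bY) = a²Var(X) + b²Var(Y)
Var(R) = 6.25
Var(X) = 8.3333333
Var(Y) = 3²*6.25 + 2²*8.3333333
= 9*6.25 + 4*8.3333333 = 89.583333

89.583333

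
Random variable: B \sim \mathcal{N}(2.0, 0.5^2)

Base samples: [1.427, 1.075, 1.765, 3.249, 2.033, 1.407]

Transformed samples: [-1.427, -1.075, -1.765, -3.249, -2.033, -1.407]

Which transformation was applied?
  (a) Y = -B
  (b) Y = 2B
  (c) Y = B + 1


Checking option (a) Y = -B:
  B = 1.427 -> Y = -1.427 ✓
  B = 1.075 -> Y = -1.075 ✓
  B = 1.765 -> Y = -1.765 ✓
All samples match this transformation.

(a) -B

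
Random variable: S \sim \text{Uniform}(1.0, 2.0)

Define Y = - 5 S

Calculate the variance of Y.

For Y = aS + b: Var(Y) = a² * Var(S)
Var(S) = (2 - 1)^2/12 = 0.083333333
Var(Y) = (-5)² * 0.083333333 = 25 * 0.083333333 = 2.0833333

2.0833333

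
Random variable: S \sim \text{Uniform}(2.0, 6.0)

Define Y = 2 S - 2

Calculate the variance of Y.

For Y = aS + b: Var(Y) = a² * Var(S)
Var(S) = (6 - 2)^2/12 = 1.3333333
Var(Y) = 2² * 1.3333333 = 4 * 1.3333333 = 5.3333333

5.3333333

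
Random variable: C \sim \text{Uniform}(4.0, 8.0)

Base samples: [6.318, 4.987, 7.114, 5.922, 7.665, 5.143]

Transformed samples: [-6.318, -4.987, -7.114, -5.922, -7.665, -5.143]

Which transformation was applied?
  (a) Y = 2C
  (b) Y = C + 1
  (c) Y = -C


Checking option (c) Y = -C:
  C = 6.318 -> Y = -6.318 ✓
  C = 4.987 -> Y = -4.987 ✓
  C = 7.114 -> Y = -7.114 ✓
All samples match this transformation.

(c) -C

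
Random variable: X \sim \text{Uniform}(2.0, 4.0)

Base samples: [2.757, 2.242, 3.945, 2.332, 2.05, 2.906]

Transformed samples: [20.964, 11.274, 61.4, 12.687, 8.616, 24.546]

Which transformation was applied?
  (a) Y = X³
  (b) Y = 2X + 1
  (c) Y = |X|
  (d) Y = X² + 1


Checking option (a) Y = X³:
  X = 2.757 -> Y = 20.964 ✓
  X = 2.242 -> Y = 11.274 ✓
  X = 3.945 -> Y = 61.4 ✓
All samples match this transformation.

(a) X³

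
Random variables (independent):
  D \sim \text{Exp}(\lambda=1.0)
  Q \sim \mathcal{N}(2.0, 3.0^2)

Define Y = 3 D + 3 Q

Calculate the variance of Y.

For independent RVs: Var(aX + bY) = a²Var(X) + b²Var(Y)
Var(D) = 1
Var(Q) = 9
Var(Y) = 3²*1 + 3²*9
= 9*1 + 9*9 = 90

90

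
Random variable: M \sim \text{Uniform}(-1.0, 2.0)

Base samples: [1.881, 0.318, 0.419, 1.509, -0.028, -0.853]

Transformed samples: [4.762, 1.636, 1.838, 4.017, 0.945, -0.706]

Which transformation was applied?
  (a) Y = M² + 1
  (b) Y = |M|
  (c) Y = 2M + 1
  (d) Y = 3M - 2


Checking option (c) Y = 2M + 1:
  M = 1.881 -> Y = 4.762 ✓
  M = 0.318 -> Y = 1.636 ✓
  M = 0.419 -> Y = 1.838 ✓
All samples match this transformation.

(c) 2M + 1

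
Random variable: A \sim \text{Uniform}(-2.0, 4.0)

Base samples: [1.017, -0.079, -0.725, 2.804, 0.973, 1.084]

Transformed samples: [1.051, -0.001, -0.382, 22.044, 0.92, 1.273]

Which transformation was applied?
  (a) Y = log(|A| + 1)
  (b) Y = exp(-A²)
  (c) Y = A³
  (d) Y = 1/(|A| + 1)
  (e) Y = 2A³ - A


Checking option (c) Y = A³:
  A = 1.017 -> Y = 1.051 ✓
  A = -0.079 -> Y = -0.001 ✓
  A = -0.725 -> Y = -0.382 ✓
All samples match this transformation.

(c) A³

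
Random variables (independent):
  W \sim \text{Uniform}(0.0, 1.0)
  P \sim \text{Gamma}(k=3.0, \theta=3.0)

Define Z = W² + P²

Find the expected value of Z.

E[Z] = E[W²] + E[P²]
E[W²] = Var(W) + E[W]² = 0.083333333 + 0.25 = 0.33333333
E[P²] = Var(P) + E[P]² = 27 + 81 = 108
E[Z] = 0.33333333 + 108 = 108.33333

108.33333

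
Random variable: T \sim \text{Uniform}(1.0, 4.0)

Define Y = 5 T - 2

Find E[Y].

For Y = 5T - 2:
E[Y] = 5 * E[T] - 2
E[T] = (1 + 4)/2 = 2.5
E[Y] = 5 * 2.5 - 2 = 10.5

10.5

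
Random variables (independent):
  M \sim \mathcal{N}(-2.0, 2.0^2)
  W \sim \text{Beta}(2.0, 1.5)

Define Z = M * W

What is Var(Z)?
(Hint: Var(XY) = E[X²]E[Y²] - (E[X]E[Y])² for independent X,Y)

Var(XY) = E[X²]E[Y²] - (E[X]E[Y])²
E[M] = -2, Var(M) = 4
E[W] = 0.57142857, Var(W) = 0.054421769
E[M²] = 4 + (-2)² = 8
E[W²] = 0.054421769 + 0.57142857² = 0.38095238
Var(Z) = 8*0.38095238 - (-2*0.57142857)²
= 3.047619 - 1.3061224 = 1.7414966

1.7414966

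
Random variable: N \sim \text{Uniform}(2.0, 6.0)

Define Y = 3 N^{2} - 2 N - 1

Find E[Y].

E[Y] = 3*E[N²] - 2*E[N] - 1
E[N] = 4
E[N²] = Var(N) + (E[N])² = 1.3333333 + 16 = 17.333333
E[Y] = 3*17.333333 - 2*4 - 1 = 43

43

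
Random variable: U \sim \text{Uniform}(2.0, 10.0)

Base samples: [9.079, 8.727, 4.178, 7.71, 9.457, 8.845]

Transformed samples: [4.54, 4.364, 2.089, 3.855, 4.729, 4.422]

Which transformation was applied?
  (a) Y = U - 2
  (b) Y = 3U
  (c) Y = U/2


Checking option (c) Y = U/2:
  U = 9.079 -> Y = 4.54 ✓
  U = 8.727 -> Y = 4.364 ✓
  U = 4.178 -> Y = 2.089 ✓
All samples match this transformation.

(c) U/2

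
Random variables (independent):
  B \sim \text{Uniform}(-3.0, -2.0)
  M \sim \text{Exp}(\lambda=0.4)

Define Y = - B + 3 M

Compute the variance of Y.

For independent RVs: Var(aX + bY) = a²Var(X) + b²Var(Y)
Var(B) = 0.083333333
Var(M) = 6.25
Var(Y) = (-1)²*0.083333333 + 3²*6.25
= 1*0.083333333 + 9*6.25 = 56.333333

56.333333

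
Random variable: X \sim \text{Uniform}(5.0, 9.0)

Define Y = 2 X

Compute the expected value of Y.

For Y = 2X:
E[Y] = 2 * E[X]
E[X] = (5 + 9)/2 = 7
E[Y] = 2 * 7 = 14

14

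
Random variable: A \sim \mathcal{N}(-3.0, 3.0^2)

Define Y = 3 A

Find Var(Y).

For Y = aA + b: Var(Y) = a² * Var(A)
Var(A) = 3.0^2 = 9
Var(Y) = 3² * 9 = 9 * 9 = 81

81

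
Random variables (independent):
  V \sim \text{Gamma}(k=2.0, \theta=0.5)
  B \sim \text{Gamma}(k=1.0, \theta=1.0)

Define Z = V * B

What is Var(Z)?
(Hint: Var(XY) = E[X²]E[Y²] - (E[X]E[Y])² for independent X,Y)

Var(XY) = E[X²]E[Y²] - (E[X]E[Y])²
E[V] = 1, Var(V) = 0.5
E[B] = 1, Var(B) = 1
E[V²] = 0.5 + 1² = 1.5
E[B²] = 1 + 1² = 2
Var(Z) = 1.5*2 - (1*1)²
= 3 - 1 = 2

2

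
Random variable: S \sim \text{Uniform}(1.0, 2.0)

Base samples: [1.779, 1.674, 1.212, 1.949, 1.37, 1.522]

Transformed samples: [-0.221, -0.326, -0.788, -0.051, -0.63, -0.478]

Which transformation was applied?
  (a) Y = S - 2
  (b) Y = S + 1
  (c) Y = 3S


Checking option (a) Y = S - 2:
  S = 1.779 -> Y = -0.221 ✓
  S = 1.674 -> Y = -0.326 ✓
  S = 1.212 -> Y = -0.788 ✓
All samples match this transformation.

(a) S - 2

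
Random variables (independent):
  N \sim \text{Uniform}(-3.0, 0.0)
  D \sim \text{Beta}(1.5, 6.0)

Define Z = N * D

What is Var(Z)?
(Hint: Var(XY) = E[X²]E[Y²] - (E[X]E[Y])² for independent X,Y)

Var(XY) = E[X²]E[Y²] - (E[X]E[Y])²
E[N] = -1.5, Var(N) = 0.75
E[D] = 0.2, Var(D) = 0.018823529
E[N²] = 0.75 + (-1.5)² = 3
E[D²] = 0.018823529 + 0.2² = 0.058823529
Var(Z) = 3*0.058823529 - (-1.5*0.2)²
= 0.17647059 - 0.09 = 0.086470588

0.086470588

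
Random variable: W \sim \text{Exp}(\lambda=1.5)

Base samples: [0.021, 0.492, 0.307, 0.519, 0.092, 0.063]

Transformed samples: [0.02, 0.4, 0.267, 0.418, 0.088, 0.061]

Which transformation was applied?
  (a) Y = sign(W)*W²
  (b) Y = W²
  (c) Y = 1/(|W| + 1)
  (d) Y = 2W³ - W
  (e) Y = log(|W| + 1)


Checking option (e) Y = log(|W| + 1):
  W = 0.021 -> Y = 0.02 ✓
  W = 0.492 -> Y = 0.4 ✓
  W = 0.307 -> Y = 0.267 ✓
All samples match this transformation.

(e) log(|W| + 1)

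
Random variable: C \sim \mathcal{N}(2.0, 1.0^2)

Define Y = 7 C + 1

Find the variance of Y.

For Y = aC + b: Var(Y) = a² * Var(C)
Var(C) = 1.0^2 = 1
Var(Y) = 7² * 1 = 49 * 1 = 49

49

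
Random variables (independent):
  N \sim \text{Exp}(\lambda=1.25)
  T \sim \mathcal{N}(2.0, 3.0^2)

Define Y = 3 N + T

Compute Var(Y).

For independent RVs: Var(aX + bY) = a²Var(X) + b²Var(Y)
Var(N) = 0.64
Var(T) = 9
Var(Y) = 3²*0.64 + 1²*9
= 9*0.64 + 1*9 = 14.76

14.76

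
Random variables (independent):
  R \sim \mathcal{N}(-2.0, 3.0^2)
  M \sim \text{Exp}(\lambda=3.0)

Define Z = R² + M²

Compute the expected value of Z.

E[Z] = E[R²] + E[M²]
E[R²] = Var(R) + E[R]² = 9 + 4 = 13
E[M²] = Var(M) + E[M]² = 0.11111111 + 0.11111111 = 0.22222222
E[Z] = 13 + 0.22222222 = 13.222222

13.222222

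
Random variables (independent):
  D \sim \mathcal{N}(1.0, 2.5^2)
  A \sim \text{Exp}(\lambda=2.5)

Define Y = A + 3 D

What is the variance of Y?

For independent RVs: Var(aX + bY) = a²Var(X) + b²Var(Y)
Var(D) = 6.25
Var(A) = 0.16
Var(Y) = 3²*6.25 + 1²*0.16
= 9*6.25 + 1*0.16 = 56.41

56.41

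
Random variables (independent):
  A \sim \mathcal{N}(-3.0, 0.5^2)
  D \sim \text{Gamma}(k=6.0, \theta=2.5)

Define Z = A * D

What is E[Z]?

For independent RVs: E[XY] = E[X]*E[Y]
E[A] = -3
E[D] = 15
E[Z] = -3 * 15 = -45

-45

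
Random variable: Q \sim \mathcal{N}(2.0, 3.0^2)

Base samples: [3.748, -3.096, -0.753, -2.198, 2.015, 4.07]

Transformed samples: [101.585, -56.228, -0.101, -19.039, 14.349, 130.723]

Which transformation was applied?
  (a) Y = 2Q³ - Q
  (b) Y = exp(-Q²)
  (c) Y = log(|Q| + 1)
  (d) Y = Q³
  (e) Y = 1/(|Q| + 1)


Checking option (a) Y = 2Q³ - Q:
  Q = 3.748 -> Y = 101.585 ✓
  Q = -3.096 -> Y = -56.228 ✓
  Q = -0.753 -> Y = -0.101 ✓
All samples match this transformation.

(a) 2Q³ - Q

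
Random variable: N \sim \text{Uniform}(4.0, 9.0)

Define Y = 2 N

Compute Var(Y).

For Y = aN + b: Var(Y) = a² * Var(N)
Var(N) = (9 - 4)^2/12 = 2.0833333
Var(Y) = 2² * 2.0833333 = 4 * 2.0833333 = 8.3333333

8.3333333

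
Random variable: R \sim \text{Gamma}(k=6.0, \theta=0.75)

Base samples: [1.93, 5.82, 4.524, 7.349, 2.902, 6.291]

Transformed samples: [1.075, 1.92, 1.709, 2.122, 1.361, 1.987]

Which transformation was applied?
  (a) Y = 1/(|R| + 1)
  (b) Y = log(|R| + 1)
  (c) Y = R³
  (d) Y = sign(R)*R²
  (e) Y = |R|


Checking option (b) Y = log(|R| + 1):
  R = 1.93 -> Y = 1.075 ✓
  R = 5.82 -> Y = 1.92 ✓
  R = 4.524 -> Y = 1.709 ✓
All samples match this transformation.

(b) log(|R| + 1)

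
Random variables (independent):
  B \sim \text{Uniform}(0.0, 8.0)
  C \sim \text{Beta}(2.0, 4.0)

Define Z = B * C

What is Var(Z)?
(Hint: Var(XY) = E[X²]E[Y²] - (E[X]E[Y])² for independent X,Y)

Var(XY) = E[X²]E[Y²] - (E[X]E[Y])²
E[B] = 4, Var(B) = 5.3333333
E[C] = 0.33333333, Var(C) = 0.031746032
E[B²] = 5.3333333 + 4² = 21.333333
E[C²] = 0.031746032 + 0.33333333² = 0.14285714
Var(Z) = 21.333333*0.14285714 - (4*0.33333333)²
= 3.047619 - 1.7777778 = 1.2698413

1.2698413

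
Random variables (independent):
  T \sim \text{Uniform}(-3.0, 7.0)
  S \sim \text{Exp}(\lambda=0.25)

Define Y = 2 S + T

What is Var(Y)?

For independent RVs: Var(aX + bY) = a²Var(X) + b²Var(Y)
Var(T) = 8.3333333
Var(S) = 16
Var(Y) = 1²*8.3333333 + 2²*16
= 1*8.3333333 + 4*16 = 72.333333

72.333333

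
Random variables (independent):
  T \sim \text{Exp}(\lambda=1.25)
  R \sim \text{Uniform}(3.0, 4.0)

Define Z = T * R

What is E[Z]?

For independent RVs: E[XY] = E[X]*E[Y]
E[T] = 0.8
E[R] = 3.5
E[Z] = 0.8 * 3.5 = 2.8

2.8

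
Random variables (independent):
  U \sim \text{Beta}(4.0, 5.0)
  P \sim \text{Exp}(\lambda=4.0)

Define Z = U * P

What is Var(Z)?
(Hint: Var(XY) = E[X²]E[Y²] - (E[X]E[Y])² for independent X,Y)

Var(XY) = E[X²]E[Y²] - (E[X]E[Y])²
E[U] = 0.44444444, Var(U) = 0.024691358
E[P] = 0.25, Var(P) = 0.0625
E[U²] = 0.024691358 + 0.44444444² = 0.22222222
E[P²] = 0.0625 + 0.25² = 0.125
Var(Z) = 0.22222222*0.125 - (0.44444444*0.25)²
= 0.027777778 - 0.012345679 = 0.015432099

0.015432099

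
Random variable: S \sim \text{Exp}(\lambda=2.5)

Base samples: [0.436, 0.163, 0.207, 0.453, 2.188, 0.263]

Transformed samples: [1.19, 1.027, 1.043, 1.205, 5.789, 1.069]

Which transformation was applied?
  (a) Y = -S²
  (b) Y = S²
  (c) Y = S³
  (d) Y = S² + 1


Checking option (d) Y = S² + 1:
  S = 0.436 -> Y = 1.19 ✓
  S = 0.163 -> Y = 1.027 ✓
  S = 0.207 -> Y = 1.043 ✓
All samples match this transformation.

(d) S² + 1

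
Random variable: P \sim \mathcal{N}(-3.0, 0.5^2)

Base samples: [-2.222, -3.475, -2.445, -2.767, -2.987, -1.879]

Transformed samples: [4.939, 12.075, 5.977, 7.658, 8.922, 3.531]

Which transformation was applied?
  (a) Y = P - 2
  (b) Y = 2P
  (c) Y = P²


Checking option (c) Y = P²:
  P = -2.222 -> Y = 4.939 ✓
  P = -3.475 -> Y = 12.075 ✓
  P = -2.445 -> Y = 5.977 ✓
All samples match this transformation.

(c) P²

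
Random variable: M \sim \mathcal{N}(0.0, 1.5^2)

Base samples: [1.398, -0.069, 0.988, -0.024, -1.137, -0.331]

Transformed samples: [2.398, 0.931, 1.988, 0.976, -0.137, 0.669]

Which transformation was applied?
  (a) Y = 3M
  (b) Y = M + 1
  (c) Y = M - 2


Checking option (b) Y = M + 1:
  M = 1.398 -> Y = 2.398 ✓
  M = -0.069 -> Y = 0.931 ✓
  M = 0.988 -> Y = 1.988 ✓
All samples match this transformation.

(b) M + 1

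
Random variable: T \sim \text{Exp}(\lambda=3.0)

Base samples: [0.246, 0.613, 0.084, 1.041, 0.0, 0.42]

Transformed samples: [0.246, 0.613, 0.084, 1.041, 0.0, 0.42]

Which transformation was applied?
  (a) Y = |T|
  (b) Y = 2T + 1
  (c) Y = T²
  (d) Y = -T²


Checking option (a) Y = |T|:
  T = 0.246 -> Y = 0.246 ✓
  T = 0.613 -> Y = 0.613 ✓
  T = 0.084 -> Y = 0.084 ✓
All samples match this transformation.

(a) |T|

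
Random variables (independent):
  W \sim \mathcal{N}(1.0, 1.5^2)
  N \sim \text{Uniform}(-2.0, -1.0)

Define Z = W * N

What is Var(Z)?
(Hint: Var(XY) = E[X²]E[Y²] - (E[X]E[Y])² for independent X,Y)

Var(XY) = E[X²]E[Y²] - (E[X]E[Y])²
E[W] = 1, Var(W) = 2.25
E[N] = -1.5, Var(N) = 0.083333333
E[W²] = 2.25 + 1² = 3.25
E[N²] = 0.083333333 + (-1.5)² = 2.3333333
Var(Z) = 3.25*2.3333333 - (1*(-1.5))²
= 7.5833333 - 2.25 = 5.3333333

5.3333333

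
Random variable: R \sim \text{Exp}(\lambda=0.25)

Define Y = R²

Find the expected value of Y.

Using E[X²] = Var(X) + (E[X])²:
E[R] = 4
Var(R) = 1/0.25^2 = 16
E[R²] = 16 + 4² = 16 + 16 = 32

32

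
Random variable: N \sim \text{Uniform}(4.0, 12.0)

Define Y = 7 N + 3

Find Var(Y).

For Y = aN + b: Var(Y) = a² * Var(N)
Var(N) = (12 - 4)^2/12 = 5.3333333
Var(Y) = 7² * 5.3333333 = 49 * 5.3333333 = 261.33333

261.33333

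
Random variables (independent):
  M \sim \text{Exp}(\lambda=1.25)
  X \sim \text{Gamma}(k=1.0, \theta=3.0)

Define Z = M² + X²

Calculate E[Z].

E[Z] = E[M²] + E[X²]
E[M²] = Var(M) + E[M]² = 0.64 + 0.64 = 1.28
E[X²] = Var(X) + E[X]² = 9 + 9 = 18
E[Z] = 1.28 + 18 = 19.28

19.28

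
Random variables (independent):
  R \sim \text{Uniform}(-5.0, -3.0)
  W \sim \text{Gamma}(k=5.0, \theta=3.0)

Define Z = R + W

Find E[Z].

E[Z] = 1*E[R] + 1*E[W]
E[R] = -4
E[W] = 15
E[Z] = 1*(-4) + 1*15 = 11

11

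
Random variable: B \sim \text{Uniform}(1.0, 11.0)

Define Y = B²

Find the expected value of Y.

Using E[X²] = Var(X) + (E[X])²:
E[B] = 6
Var(B) = (11 - 1)^2/12 = 8.3333333
E[B²] = 8.3333333 + 6² = 8.3333333 + 36 = 44.333333

44.333333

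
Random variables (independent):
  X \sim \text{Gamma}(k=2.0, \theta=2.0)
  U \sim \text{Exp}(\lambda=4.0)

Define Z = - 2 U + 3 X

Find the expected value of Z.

E[Z] = 3*E[X] - 2*E[U]
E[X] = 4
E[U] = 0.25
E[Z] = 3*4 - 2*0.25 = 11.5

11.5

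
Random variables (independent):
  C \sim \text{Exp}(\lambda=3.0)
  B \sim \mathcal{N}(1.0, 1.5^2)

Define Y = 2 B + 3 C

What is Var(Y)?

For independent RVs: Var(aX + bY) = a²Var(X) + b²Var(Y)
Var(C) = 0.11111111
Var(B) = 2.25
Var(Y) = 3²*0.11111111 + 2²*2.25
= 9*0.11111111 + 4*2.25 = 10

10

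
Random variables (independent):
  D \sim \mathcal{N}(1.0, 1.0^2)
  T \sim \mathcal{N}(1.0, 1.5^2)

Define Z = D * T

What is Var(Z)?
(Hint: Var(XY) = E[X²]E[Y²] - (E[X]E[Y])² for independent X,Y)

Var(XY) = E[X²]E[Y²] - (E[X]E[Y])²
E[D] = 1, Var(D) = 1
E[T] = 1, Var(T) = 2.25
E[D²] = 1 + 1² = 2
E[T²] = 2.25 + 1² = 3.25
Var(Z) = 2*3.25 - (1*1)²
= 6.5 - 1 = 5.5

5.5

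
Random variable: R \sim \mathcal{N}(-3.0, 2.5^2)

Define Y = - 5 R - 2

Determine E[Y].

For Y = -5R - 2:
E[Y] = -5 * E[R] - 2
E[R] = -3.0 = -3
E[Y] = -5 * (-3) - 2 = 13

13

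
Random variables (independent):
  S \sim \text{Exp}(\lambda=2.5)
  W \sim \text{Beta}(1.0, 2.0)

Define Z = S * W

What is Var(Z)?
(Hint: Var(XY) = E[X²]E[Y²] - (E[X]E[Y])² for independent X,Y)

Var(XY) = E[X²]E[Y²] - (E[X]E[Y])²
E[S] = 0.4, Var(S) = 0.16
E[W] = 0.33333333, Var(W) = 0.055555556
E[S²] = 0.16 + 0.4² = 0.32
E[W²] = 0.055555556 + 0.33333333² = 0.16666667
Var(Z) = 0.32*0.16666667 - (0.4*0.33333333)²
= 0.053333333 - 0.017777778 = 0.035555556

0.035555556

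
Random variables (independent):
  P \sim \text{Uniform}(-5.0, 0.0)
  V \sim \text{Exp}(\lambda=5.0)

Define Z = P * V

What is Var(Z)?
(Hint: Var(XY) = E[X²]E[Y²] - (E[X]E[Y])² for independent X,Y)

Var(XY) = E[X²]E[Y²] - (E[X]E[Y])²
E[P] = -2.5, Var(P) = 2.0833333
E[V] = 0.2, Var(V) = 0.04
E[P²] = 2.0833333 + (-2.5)² = 8.3333333
E[V²] = 0.04 + 0.2² = 0.08
Var(Z) = 8.3333333*0.08 - (-2.5*0.2)²
= 0.66666667 - 0.25 = 0.41666667

0.41666667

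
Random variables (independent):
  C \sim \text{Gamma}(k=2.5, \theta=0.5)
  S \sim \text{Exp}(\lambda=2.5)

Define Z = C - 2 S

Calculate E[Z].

E[Z] = 1*E[C] - 2*E[S]
E[C] = 1.25
E[S] = 0.4
E[Z] = 1*1.25 - 2*0.4 = 0.45

0.45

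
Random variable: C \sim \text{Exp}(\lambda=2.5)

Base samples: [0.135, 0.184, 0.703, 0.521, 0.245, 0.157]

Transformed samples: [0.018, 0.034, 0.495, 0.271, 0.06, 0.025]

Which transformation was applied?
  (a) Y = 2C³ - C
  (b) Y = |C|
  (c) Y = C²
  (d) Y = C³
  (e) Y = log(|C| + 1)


Checking option (c) Y = C²:
  C = 0.135 -> Y = 0.018 ✓
  C = 0.184 -> Y = 0.034 ✓
  C = 0.703 -> Y = 0.495 ✓
All samples match this transformation.

(c) C²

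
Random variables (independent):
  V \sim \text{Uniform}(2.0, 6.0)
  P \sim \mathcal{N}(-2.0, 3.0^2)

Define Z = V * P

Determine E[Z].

For independent RVs: E[XY] = E[X]*E[Y]
E[V] = 4
E[P] = -2
E[Z] = 4 * (-2) = -8

-8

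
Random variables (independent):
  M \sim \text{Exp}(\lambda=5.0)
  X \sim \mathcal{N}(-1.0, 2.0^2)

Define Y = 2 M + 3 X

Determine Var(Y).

For independent RVs: Var(aX + bY) = a²Var(X) + b²Var(Y)
Var(M) = 0.04
Var(X) = 4
Var(Y) = 2²*0.04 + 3²*4
= 4*0.04 + 9*4 = 36.16

36.16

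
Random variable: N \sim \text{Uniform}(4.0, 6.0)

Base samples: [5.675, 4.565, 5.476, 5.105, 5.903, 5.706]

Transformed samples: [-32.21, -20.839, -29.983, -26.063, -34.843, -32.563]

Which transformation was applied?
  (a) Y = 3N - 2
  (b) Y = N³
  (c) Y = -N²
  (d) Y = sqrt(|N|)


Checking option (c) Y = -N²:
  N = 5.675 -> Y = -32.21 ✓
  N = 4.565 -> Y = -20.839 ✓
  N = 5.476 -> Y = -29.983 ✓
All samples match this transformation.

(c) -N²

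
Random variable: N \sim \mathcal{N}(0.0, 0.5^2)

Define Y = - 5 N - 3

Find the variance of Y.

For Y = aN + b: Var(Y) = a² * Var(N)
Var(N) = 0.5^2 = 0.25
Var(Y) = (-5)² * 0.25 = 25 * 0.25 = 6.25

6.25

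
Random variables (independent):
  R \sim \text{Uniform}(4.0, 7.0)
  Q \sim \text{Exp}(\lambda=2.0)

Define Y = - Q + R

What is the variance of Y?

For independent RVs: Var(aX + bY) = a²Var(X) + b²Var(Y)
Var(R) = 0.75
Var(Q) = 0.25
Var(Y) = 1²*0.75 + (-1)²*0.25
= 1*0.75 + 1*0.25 = 1

1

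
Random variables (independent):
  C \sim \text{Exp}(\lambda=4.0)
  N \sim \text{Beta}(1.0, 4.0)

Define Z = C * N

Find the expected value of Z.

For independent RVs: E[XY] = E[X]*E[Y]
E[C] = 0.25
E[N] = 0.2
E[Z] = 0.25 * 0.2 = 0.05

0.05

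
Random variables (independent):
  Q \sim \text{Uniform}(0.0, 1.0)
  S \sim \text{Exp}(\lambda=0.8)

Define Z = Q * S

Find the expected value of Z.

For independent RVs: E[XY] = E[X]*E[Y]
E[Q] = 0.5
E[S] = 1.25
E[Z] = 0.5 * 1.25 = 0.625

0.625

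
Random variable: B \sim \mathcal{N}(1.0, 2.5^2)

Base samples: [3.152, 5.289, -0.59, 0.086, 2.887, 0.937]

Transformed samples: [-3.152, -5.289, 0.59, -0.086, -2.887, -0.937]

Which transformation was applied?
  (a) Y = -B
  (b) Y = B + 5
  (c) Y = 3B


Checking option (a) Y = -B:
  B = 3.152 -> Y = -3.152 ✓
  B = 5.289 -> Y = -5.289 ✓
  B = -0.59 -> Y = 0.59 ✓
All samples match this transformation.

(a) -B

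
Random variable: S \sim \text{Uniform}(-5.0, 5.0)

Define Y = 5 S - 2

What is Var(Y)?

For Y = aS + b: Var(Y) = a² * Var(S)
Var(S) = (5 + 5)^2/12 = 8.3333333
Var(Y) = 5² * 8.3333333 = 25 * 8.3333333 = 208.33333

208.33333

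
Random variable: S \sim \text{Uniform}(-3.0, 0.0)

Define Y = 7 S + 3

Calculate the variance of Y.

For Y = aS + b: Var(Y) = a² * Var(S)
Var(S) = (0 + 3)^2/12 = 0.75
Var(Y) = 7² * 0.75 = 49 * 0.75 = 36.75

36.75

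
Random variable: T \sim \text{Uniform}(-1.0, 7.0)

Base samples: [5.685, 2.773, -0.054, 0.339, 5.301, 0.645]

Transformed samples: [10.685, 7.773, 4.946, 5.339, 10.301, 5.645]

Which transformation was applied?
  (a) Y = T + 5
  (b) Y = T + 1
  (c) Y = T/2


Checking option (a) Y = T + 5:
  T = 5.685 -> Y = 10.685 ✓
  T = 2.773 -> Y = 7.773 ✓
  T = -0.054 -> Y = 4.946 ✓
All samples match this transformation.

(a) T + 5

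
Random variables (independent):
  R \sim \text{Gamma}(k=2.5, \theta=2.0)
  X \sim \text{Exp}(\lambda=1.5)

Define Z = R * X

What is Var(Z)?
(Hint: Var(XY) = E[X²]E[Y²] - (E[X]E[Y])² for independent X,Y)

Var(XY) = E[X²]E[Y²] - (E[X]E[Y])²
E[R] = 5, Var(R) = 10
E[X] = 0.66666667, Var(X) = 0.44444444
E[R²] = 10 + 5² = 35
E[X²] = 0.44444444 + 0.66666667² = 0.88888889
Var(Z) = 35*0.88888889 - (5*0.66666667)²
= 31.111111 - 11.111111 = 20

20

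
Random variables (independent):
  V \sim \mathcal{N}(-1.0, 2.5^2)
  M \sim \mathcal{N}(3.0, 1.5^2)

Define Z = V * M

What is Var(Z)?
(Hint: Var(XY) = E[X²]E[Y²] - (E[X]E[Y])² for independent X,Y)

Var(XY) = E[X²]E[Y²] - (E[X]E[Y])²
E[V] = -1, Var(V) = 6.25
E[M] = 3, Var(M) = 2.25
E[V²] = 6.25 + (-1)² = 7.25
E[M²] = 2.25 + 3² = 11.25
Var(Z) = 7.25*11.25 - (-1*3)²
= 81.5625 - 9 = 72.5625

72.5625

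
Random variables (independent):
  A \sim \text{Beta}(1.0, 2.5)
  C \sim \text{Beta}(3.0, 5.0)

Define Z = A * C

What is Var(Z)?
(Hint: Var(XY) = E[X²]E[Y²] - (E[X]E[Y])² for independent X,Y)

Var(XY) = E[X²]E[Y²] - (E[X]E[Y])²
E[A] = 0.28571429, Var(A) = 0.045351474
E[C] = 0.375, Var(C) = 0.026041667
E[A²] = 0.045351474 + 0.28571429² = 0.12698413
E[C²] = 0.026041667 + 0.375² = 0.16666667
Var(Z) = 0.12698413*0.16666667 - (0.28571429*0.375)²
= 0.021164021 - 0.011479592 = 0.0096844293

0.0096844293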